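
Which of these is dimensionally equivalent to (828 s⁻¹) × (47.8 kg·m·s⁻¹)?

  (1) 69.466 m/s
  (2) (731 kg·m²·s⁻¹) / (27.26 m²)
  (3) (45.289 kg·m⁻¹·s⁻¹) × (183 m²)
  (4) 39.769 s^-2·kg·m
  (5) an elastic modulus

Reference: [s⁻¹] · [kg·m·s⁻¹] = kg·m·s⁻².
Each option:
  (1) m·s⁻¹
  (2) [kg·m²·s⁻¹] / [m²] = kg·s⁻¹
  (3) [kg·m⁻¹·s⁻¹] · [m²] = kg·m·s⁻¹
  (4) kg·m·s⁻²  ← same
  (5) [elastic modulus] = kg·m⁻¹·s⁻²
Only (4) matches kg·m·s⁻².

(4)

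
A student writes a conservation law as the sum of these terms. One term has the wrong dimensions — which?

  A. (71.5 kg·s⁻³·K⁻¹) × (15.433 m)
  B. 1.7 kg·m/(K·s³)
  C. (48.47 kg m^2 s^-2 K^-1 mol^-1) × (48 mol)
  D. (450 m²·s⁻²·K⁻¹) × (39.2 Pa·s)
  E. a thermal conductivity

C.

In SI base units:
  A. [kg·s⁻³·K⁻¹] · [m] = kg·m·s⁻³·K⁻¹
  B. kg·m·s⁻³·K⁻¹
  C. [kg·m²·s⁻²·K⁻¹·mol⁻¹] · [mol] = kg·m²·s⁻²·K⁻¹
  D. [m²·s⁻²·K⁻¹] · [kg·m⁻¹·s⁻¹] = kg·m·s⁻³·K⁻¹
  E. [thermal conductivity] = kg·m·s⁻³·K⁻¹
All reduce to kg·m·s⁻³·K⁻¹ except C., which is kg·m²·s⁻²·K⁻¹.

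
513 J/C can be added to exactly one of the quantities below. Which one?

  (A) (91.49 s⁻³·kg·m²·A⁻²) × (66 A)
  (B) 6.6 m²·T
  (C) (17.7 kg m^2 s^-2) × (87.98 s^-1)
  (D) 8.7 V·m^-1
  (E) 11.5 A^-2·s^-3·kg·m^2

(A)

Reference: J·C⁻¹ = N·m·(s·A)⁻¹ = kg·m²·s⁻³·A⁻¹.
Each option:
  (A) [kg·m²·s⁻³·A⁻²] · [A] = kg·m²·s⁻³·A⁻¹  ← same
  (B) T·m² = Wb·m⁻²·m² = kg·m²·s⁻²·A⁻¹
  (C) [kg·m²·s⁻²] · [s⁻¹] = kg·m²·s⁻³
  (D) V·m⁻¹ = J·C⁻¹·m⁻¹ = kg·m·s⁻³·A⁻¹
  (E) kg·m²·s⁻³·A⁻²
Only (A) matches kg·m²·s⁻³·A⁻¹.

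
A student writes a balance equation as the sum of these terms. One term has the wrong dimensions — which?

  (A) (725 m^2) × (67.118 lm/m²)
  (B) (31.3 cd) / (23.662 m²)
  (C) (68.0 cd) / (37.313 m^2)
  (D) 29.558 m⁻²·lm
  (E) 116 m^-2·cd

(A)

Expand each in SI base units:
  (A) [m²] · [m⁻²·cd] = cd
  (B) [cd] / [m²] = m⁻²·cd
  (C) [cd] / [m²] = m⁻²·cd
  (D) lm·m⁻² = cd·m⁻² = m⁻²·cd
  (E) cd·m⁻² = m⁻²·cd
All reduce to m⁻²·cd except (A), which is cd.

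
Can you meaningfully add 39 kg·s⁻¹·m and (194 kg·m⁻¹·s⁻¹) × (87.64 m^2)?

Yes

Reduce each to base SI dimensions:
  39 kg·s⁻¹·m:  kg·m·s⁻¹
  (194 kg·m⁻¹·s⁻¹) × (87.64 m^2):  [kg·m⁻¹·s⁻¹] · [m²] = kg·m·s⁻¹
Both are kg·m·s⁻¹, so they have the same dimensions and can be added.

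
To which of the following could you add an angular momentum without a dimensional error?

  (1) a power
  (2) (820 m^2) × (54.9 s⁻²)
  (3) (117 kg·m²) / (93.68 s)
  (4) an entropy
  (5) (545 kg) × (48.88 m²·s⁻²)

Reference: [angular momentum] = kg·m²·s⁻¹.
Each option:
  (1) [power] = kg·m²·s⁻³
  (2) [m²] · [s⁻²] = m²·s⁻²
  (3) [kg·m²] / [s] = kg·m²·s⁻¹  ← same
  (4) [entropy] = kg·m²·s⁻²·K⁻¹
  (5) [kg] · [m²·s⁻²] = kg·m²·s⁻²
Only (3) matches kg·m²·s⁻¹.

(3)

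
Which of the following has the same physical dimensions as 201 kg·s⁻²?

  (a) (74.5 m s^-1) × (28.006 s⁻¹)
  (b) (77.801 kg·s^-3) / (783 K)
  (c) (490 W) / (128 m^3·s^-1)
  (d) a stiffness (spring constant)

(d)

Reference: kg·s⁻².
Each option:
  (a) [m·s⁻¹] · [s⁻¹] = m·s⁻²
  (b) [kg·s⁻³] / [K] = kg·s⁻³·K⁻¹
  (c) [kg·m²·s⁻³] / [m³·s⁻¹] = kg·m⁻¹·s⁻²
  (d) [stiffness (spring constant)] = kg·s⁻²  ← same
Only (d) matches kg·s⁻².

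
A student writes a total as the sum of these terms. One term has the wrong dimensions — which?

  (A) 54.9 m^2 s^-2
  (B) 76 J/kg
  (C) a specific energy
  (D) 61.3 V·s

(D)

Reduce each to base SI dimensions:
  (A) m²·s⁻²
  (B) J·kg⁻¹ = N·m·kg⁻¹ = m²·s⁻²
  (C) [specific energy] = m²·s⁻²
  (D) V·s = J·C⁻¹·s = kg·m²·s⁻²·A⁻¹
All reduce to m²·s⁻² except (D), which is kg·m²·s⁻²·A⁻¹.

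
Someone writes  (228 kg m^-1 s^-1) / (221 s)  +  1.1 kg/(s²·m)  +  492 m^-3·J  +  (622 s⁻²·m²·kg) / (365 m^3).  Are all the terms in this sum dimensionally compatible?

Yes

In SI base units:
  (228 kg m^-1 s^-1) / (221 s):  [kg·m⁻¹·s⁻¹] / [s] = kg·m⁻¹·s⁻²
  1.1 kg/(s²·m):  kg·m⁻¹·s⁻²
  492 m^-3·J:  J·m⁻³ = N·m·m⁻³ = kg·m⁻¹·s⁻²
  (622 s⁻²·m²·kg) / (365 m^3):  [kg·m²·s⁻²] / [m³] = kg·m⁻¹·s⁻²
Every term reduces to kg·m⁻¹·s⁻².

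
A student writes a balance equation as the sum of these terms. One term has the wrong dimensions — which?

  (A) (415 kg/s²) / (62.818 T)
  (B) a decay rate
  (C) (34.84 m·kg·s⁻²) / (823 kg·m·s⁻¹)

Expand each in SI base units:
  (A) [kg·s⁻²] / [kg·s⁻²·A⁻¹] = A
  (B) [decay rate] = s⁻¹
  (C) [kg·m·s⁻²] / [kg·m·s⁻¹] = s⁻¹
All reduce to s⁻¹ except (A), which is A.

(A)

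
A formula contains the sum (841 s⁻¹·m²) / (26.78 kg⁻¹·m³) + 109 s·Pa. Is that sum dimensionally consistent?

Yes

Dimensions:
  (841 s⁻¹·m²) / (26.78 kg⁻¹·m³):  [m²·s⁻¹] / [kg⁻¹·m³] = kg·m⁻¹·s⁻¹
  109 s·Pa:  Pa·s = N·m⁻²·s = kg·m⁻¹·s⁻¹
Both are kg·m⁻¹·s⁻¹, so they have the same dimensions and can be added.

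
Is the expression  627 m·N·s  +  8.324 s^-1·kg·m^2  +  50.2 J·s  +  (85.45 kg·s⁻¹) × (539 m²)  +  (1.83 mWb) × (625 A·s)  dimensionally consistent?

Work out the base dimensions of each:
  627 m·N·s:  N·m·s = kg·m·s⁻²·m·s = kg·m²·s⁻¹
  8.324 s^-1·kg·m^2:  kg·m²·s⁻¹
  50.2 J·s:  J·s = N·m·s = kg·m²·s⁻¹
  (85.45 kg·s⁻¹) × (539 m²):  [kg·s⁻¹] · [m²] = kg·m²·s⁻¹
  (1.83 mWb) × (625 A·s):  [kg·m²·s⁻²·A⁻¹] · [s·A] = kg·m²·s⁻¹
Every term reduces to kg·m²·s⁻¹.

Yes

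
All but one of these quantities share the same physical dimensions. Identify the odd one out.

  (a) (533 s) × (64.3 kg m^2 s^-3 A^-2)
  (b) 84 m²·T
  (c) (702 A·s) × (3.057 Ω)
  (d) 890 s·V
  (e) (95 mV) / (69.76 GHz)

(a)

In SI base units:
  (a) [s] · [kg·m²·s⁻³·A⁻²] = kg·m²·s⁻²·A⁻²
  (b) T·m² = Wb·m⁻²·m² = kg·m²·s⁻²·A⁻¹
  (c) [s·A] · [kg·m²·s⁻³·A⁻²] = kg·m²·s⁻²·A⁻¹
  (d) V·s = J·C⁻¹·s = kg·m²·s⁻²·A⁻¹
  (e) [kg·m²·s⁻³·A⁻¹] / [s⁻¹] = kg·m²·s⁻²·A⁻¹
All reduce to kg·m²·s⁻²·A⁻¹ except (a), which is kg·m²·s⁻²·A⁻².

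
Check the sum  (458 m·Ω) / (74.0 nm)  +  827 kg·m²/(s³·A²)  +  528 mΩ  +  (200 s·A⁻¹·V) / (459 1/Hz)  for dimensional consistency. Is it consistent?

Yes

Dimensions:
  (458 m·Ω) / (74.0 nm):  [kg·m³·s⁻³·A⁻²] / [m] = kg·m²·s⁻³·A⁻²
  827 kg·m²/(s³·A²):  kg·m²·s⁻³·A⁻²
  528 mΩ:  Ω = V·A⁻¹ = kg·m²·s⁻³·A⁻²
  (200 s·A⁻¹·V) / (459 1/Hz):  [kg·m²·s⁻²·A⁻²] / [s] = kg·m²·s⁻³·A⁻²
Every term reduces to kg·m²·s⁻³·A⁻².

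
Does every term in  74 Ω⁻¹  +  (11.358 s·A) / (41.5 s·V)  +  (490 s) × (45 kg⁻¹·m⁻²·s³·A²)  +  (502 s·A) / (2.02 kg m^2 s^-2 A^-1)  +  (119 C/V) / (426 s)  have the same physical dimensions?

No

Reduce each to base SI dimensions:
  74 Ω⁻¹:  Ω⁻¹ = (V·A⁻¹)⁻¹ = kg⁻¹·m⁻²·s³·A²
  (11.358 s·A) / (41.5 s·V):  [s·A] / [kg·m²·s⁻²·A⁻¹] = kg⁻¹·m⁻²·s³·A²
  (490 s) × (45 kg⁻¹·m⁻²·s³·A²):  [s] · [kg⁻¹·m⁻²·s³·A²] = kg⁻¹·m⁻²·s⁴·A²
  (502 s·A) / (2.02 kg m^2 s^-2 A^-1):  [s·A] / [kg·m²·s⁻²·A⁻¹] = kg⁻¹·m⁻²·s³·A²
  (119 C/V) / (426 s):  [kg⁻¹·m⁻²·s⁴·A²] / [s] = kg⁻¹·m⁻²·s³·A²
The terms do not share a single dimension (kg⁻¹·m⁻²·s³·A² vs kg⁻¹·m⁻²·s⁴·A²).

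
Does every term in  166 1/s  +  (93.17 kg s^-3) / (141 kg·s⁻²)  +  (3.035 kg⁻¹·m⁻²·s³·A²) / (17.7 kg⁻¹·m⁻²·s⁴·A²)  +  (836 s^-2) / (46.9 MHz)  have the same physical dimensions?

Yes

Dimensions:
  166 1/s:  s⁻¹
  (93.17 kg s^-3) / (141 kg·s⁻²):  [kg·s⁻³] / [kg·s⁻²] = s⁻¹
  (3.035 kg⁻¹·m⁻²·s³·A²) / (17.7 kg⁻¹·m⁻²·s⁴·A²):  [kg⁻¹·m⁻²·s³·A²] / [kg⁻¹·m⁻²·s⁴·A²] = s⁻¹
  (836 s^-2) / (46.9 MHz):  [s⁻²] / [s⁻¹] = s⁻¹
Every term reduces to s⁻¹.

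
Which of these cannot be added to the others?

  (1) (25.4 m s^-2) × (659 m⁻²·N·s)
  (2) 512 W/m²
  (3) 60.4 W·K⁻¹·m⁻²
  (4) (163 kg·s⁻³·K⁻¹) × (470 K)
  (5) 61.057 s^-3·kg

(3)

Reduce each to base SI dimensions:
  (1) [m·s⁻²] · [kg·m⁻¹·s⁻¹] = kg·s⁻³
  (2) W·m⁻² = J·s⁻¹·m⁻² = kg·s⁻³
  (3) W·m⁻²·K⁻¹ = J·s⁻¹·m⁻²·K⁻¹ = kg·s⁻³·K⁻¹
  (4) [kg·s⁻³·K⁻¹] · [K] = kg·s⁻³
  (5) kg·s⁻³
All reduce to kg·s⁻³ except (3), which is kg·s⁻³·K⁻¹.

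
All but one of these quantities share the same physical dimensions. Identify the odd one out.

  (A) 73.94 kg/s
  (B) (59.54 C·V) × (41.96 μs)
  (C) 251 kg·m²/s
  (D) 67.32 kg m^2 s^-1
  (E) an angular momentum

(A)

Dimensions:
  (A) kg·s⁻¹
  (B) [kg·m²·s⁻²] · [s] = kg·m²·s⁻¹
  (C) kg·m²·s⁻¹
  (D) kg·m²·s⁻¹
  (E) [angular momentum] = kg·m²·s⁻¹
All reduce to kg·m²·s⁻¹ except (A), which is kg·s⁻¹.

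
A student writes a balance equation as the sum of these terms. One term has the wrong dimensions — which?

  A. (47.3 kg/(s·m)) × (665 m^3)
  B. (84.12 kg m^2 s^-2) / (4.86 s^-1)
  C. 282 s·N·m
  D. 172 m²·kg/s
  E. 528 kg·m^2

Expand each in SI base units:
  A. [kg·m⁻¹·s⁻¹] · [m³] = kg·m²·s⁻¹
  B. [kg·m²·s⁻²] / [s⁻¹] = kg·m²·s⁻¹
  C. N·m·s = kg·m·s⁻²·m·s = kg·m²·s⁻¹
  D. kg·m²·s⁻¹
  E. kg·m²
All reduce to kg·m²·s⁻¹ except E., which is kg·m².

E.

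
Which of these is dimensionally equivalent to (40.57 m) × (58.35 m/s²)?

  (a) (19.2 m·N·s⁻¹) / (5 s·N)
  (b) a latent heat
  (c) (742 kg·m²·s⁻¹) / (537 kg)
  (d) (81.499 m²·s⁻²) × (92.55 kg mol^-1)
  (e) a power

(b)

Reference: [m] · [m·s⁻²] = m²·s⁻².
Each option:
  (a) [kg·m²·s⁻³] / [kg·m·s⁻¹] = m·s⁻²
  (b) [latent heat] = m²·s⁻²  ← same
  (c) [kg·m²·s⁻¹] / [kg] = m²·s⁻¹
  (d) [m²·s⁻²] · [kg·mol⁻¹] = kg·m²·s⁻²·mol⁻¹
  (e) [power] = kg·m²·s⁻³
Only (b) matches m²·s⁻².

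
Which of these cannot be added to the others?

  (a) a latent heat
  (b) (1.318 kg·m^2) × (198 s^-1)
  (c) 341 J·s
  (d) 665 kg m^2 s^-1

(a)

In SI base units:
  (a) [latent heat] = m²·s⁻²
  (b) [kg·m²] · [s⁻¹] = kg·m²·s⁻¹
  (c) J·s = N·m·s = kg·m²·s⁻¹
  (d) kg·m²·s⁻¹
All reduce to kg·m²·s⁻¹ except (a), which is m²·s⁻².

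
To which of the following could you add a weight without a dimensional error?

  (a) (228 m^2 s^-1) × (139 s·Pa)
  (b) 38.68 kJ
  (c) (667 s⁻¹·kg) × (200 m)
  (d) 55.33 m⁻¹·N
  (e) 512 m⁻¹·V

Reference: [weight] = kg·m·s⁻².
Each option:
  (a) [m²·s⁻¹] · [kg·m⁻¹·s⁻¹] = kg·m·s⁻²  ← same
  (b) J = N·m = kg·m²·s⁻²
  (c) [kg·s⁻¹] · [m] = kg·m·s⁻¹
  (d) N·m⁻¹ = kg·m·s⁻²·m⁻¹ = kg·s⁻²
  (e) V·m⁻¹ = J·C⁻¹·m⁻¹ = kg·m·s⁻³·A⁻¹
Only (a) matches kg·m·s⁻².

(a)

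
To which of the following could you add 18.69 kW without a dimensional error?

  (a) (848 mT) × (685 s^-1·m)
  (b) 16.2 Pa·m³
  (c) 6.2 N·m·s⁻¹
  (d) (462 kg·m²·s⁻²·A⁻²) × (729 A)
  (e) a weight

(c)

Reference: W = J·s⁻¹ = kg·m²·s⁻³.
Each option:
  (a) [kg·s⁻²·A⁻¹] · [m·s⁻¹] = kg·m·s⁻³·A⁻¹
  (b) Pa·m³ = N·m⁻²·m³ = kg·m²·s⁻²
  (c) N·m·s⁻¹ = kg·m·s⁻²·m·s⁻¹ = kg·m²·s⁻³  ← same
  (d) [kg·m²·s⁻²·A⁻²] · [A] = kg·m²·s⁻²·A⁻¹
  (e) [weight] = kg·m·s⁻²
Only (c) matches kg·m²·s⁻³.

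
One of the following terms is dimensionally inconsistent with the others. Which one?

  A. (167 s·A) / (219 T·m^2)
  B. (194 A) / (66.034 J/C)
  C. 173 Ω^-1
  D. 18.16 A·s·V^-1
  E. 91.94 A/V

D.

Work out the base dimensions of each:
  A. [s·A] / [kg·m²·s⁻²·A⁻¹] = kg⁻¹·m⁻²·s³·A²
  B. [A] / [kg·m²·s⁻³·A⁻¹] = kg⁻¹·m⁻²·s³·A²
  C. Ω⁻¹ = (V·A⁻¹)⁻¹ = kg⁻¹·m⁻²·s³·A²
  D. A·s·V⁻¹ = A·s·(J·C⁻¹)⁻¹ = kg⁻¹·m⁻²·s⁴·A²
  E. A·V⁻¹ = A·(J·C⁻¹)⁻¹ = kg⁻¹·m⁻²·s³·A²
All reduce to kg⁻¹·m⁻²·s³·A² except D., which is kg⁻¹·m⁻²·s⁴·A².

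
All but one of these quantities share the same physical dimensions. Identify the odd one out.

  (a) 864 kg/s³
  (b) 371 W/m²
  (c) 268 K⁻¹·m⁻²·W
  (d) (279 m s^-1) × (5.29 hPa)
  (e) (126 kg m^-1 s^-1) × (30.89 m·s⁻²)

In SI base units:
  (a) kg·s⁻³
  (b) W·m⁻² = J·s⁻¹·m⁻² = kg·s⁻³
  (c) W·m⁻²·K⁻¹ = J·s⁻¹·m⁻²·K⁻¹ = kg·s⁻³·K⁻¹
  (d) [m·s⁻¹] · [kg·m⁻¹·s⁻²] = kg·s⁻³
  (e) [kg·m⁻¹·s⁻¹] · [m·s⁻²] = kg·s⁻³
All reduce to kg·s⁻³ except (c), which is kg·s⁻³·K⁻¹.

(c)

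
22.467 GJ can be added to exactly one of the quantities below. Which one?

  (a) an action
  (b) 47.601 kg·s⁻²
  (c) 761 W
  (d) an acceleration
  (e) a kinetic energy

Reference: J = N·m = kg·m²·s⁻².
Each option:
  (a) [action] = kg·m²·s⁻¹
  (b) kg·s⁻²
  (c) W = J·s⁻¹ = kg·m²·s⁻³
  (d) [acceleration] = m·s⁻²
  (e) [kinetic energy] = kg·m²·s⁻²  ← same
Only (e) matches kg·m²·s⁻².

(e)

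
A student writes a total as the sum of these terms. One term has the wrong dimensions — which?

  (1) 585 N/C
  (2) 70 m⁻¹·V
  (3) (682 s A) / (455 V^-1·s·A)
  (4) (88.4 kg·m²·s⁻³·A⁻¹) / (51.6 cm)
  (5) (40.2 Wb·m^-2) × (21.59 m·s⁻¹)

Reduce each to base SI dimensions:
  (1) N·C⁻¹ = kg·m·s⁻²·(s·A)⁻¹ = kg·m·s⁻³·A⁻¹
  (2) V·m⁻¹ = J·C⁻¹·m⁻¹ = kg·m·s⁻³·A⁻¹
  (3) [s·A] / [kg⁻¹·m⁻²·s⁴·A²] = kg·m²·s⁻³·A⁻¹
  (4) [kg·m²·s⁻³·A⁻¹] / [m] = kg·m·s⁻³·A⁻¹
  (5) [kg·s⁻²·A⁻¹] · [m·s⁻¹] = kg·m·s⁻³·A⁻¹
All reduce to kg·m·s⁻³·A⁻¹ except (3), which is kg·m²·s⁻³·A⁻¹.

(3)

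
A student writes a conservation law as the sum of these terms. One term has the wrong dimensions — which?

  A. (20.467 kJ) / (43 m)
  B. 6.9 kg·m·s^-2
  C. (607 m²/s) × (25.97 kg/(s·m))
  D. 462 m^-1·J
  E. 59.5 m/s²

Dimensions:
  A. [kg·m²·s⁻²] / [m] = kg·m·s⁻²
  B. kg·m·s⁻²
  C. [m²·s⁻¹] · [kg·m⁻¹·s⁻¹] = kg·m·s⁻²
  D. J·m⁻¹ = N·m·m⁻¹ = kg·m·s⁻²
  E. m·s⁻²
All reduce to kg·m·s⁻² except E., which is m·s⁻².

E.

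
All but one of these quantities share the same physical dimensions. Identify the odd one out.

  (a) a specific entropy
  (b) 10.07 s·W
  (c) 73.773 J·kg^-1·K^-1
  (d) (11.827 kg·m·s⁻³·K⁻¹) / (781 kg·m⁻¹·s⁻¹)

(b)

Reduce each to base SI dimensions:
  (a) [specific entropy] = m²·s⁻²·K⁻¹
  (b) W·s = J·s⁻¹·s = kg·m²·s⁻²
  (c) J·kg⁻¹·K⁻¹ = N·m·kg⁻¹·K⁻¹ = m²·s⁻²·K⁻¹
  (d) [kg·m·s⁻³·K⁻¹] / [kg·m⁻¹·s⁻¹] = m²·s⁻²·K⁻¹
All reduce to m²·s⁻²·K⁻¹ except (b), which is kg·m²·s⁻².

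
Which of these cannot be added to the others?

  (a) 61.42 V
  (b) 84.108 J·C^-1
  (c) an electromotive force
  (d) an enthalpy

(d)

Reduce each to base SI dimensions:
  (a) V = J·C⁻¹ = kg·m²·s⁻³·A⁻¹
  (b) J·C⁻¹ = N·m·(s·A)⁻¹ = kg·m²·s⁻³·A⁻¹
  (c) [electromotive force] = kg·m²·s⁻³·A⁻¹
  (d) [enthalpy] = kg·m²·s⁻²
All reduce to kg·m²·s⁻³·A⁻¹ except (d), which is kg·m²·s⁻².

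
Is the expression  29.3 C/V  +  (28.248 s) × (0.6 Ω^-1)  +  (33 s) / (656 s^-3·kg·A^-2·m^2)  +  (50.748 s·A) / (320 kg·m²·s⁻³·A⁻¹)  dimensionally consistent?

Reduce each to base SI dimensions:
  29.3 C/V:  C·V⁻¹ = s·A·(J·C⁻¹)⁻¹ = kg⁻¹·m⁻²·s⁴·A²
  (28.248 s) × (0.6 Ω^-1):  [s] · [kg⁻¹·m⁻²·s³·A²] = kg⁻¹·m⁻²·s⁴·A²
  (33 s) / (656 s^-3·kg·A^-2·m^2):  [s] / [kg·m²·s⁻³·A⁻²] = kg⁻¹·m⁻²·s⁴·A²
  (50.748 s·A) / (320 kg·m²·s⁻³·A⁻¹):  [s·A] / [kg·m²·s⁻³·A⁻¹] = kg⁻¹·m⁻²·s⁴·A²
Every term reduces to kg⁻¹·m⁻²·s⁴·A².

Yes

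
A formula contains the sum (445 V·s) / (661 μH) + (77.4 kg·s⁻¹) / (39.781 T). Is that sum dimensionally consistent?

Dimensions:
  (445 V·s) / (661 μH):  [kg·m²·s⁻²·A⁻¹] / [kg·m²·s⁻²·A⁻²] = A
  (77.4 kg·s⁻¹) / (39.781 T):  [kg·s⁻¹] / [kg·s⁻²·A⁻¹] = s·A
A ≠ s·A, so they cannot be added.

No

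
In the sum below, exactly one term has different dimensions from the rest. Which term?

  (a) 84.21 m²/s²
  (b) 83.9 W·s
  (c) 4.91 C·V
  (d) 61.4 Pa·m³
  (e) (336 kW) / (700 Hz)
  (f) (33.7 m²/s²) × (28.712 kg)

Work out the base dimensions of each:
  (a) m²·s⁻²
  (b) W·s = J·s⁻¹·s = kg·m²·s⁻²
  (c) C·V = s·A·J·C⁻¹ = kg·m²·s⁻²
  (d) Pa·m³ = N·m⁻²·m³ = kg·m²·s⁻²
  (e) [kg·m²·s⁻³] / [s⁻¹] = kg·m²·s⁻²
  (f) [m²·s⁻²] · [kg] = kg·m²·s⁻²
All reduce to kg·m²·s⁻² except (a), which is m²·s⁻².

(a)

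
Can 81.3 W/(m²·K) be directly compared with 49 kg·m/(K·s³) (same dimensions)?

Reduce each to base SI dimensions:
  81.3 W/(m²·K):  W·m⁻²·K⁻¹ = J·s⁻¹·m⁻²·K⁻¹ = kg·s⁻³·K⁻¹
  49 kg·m/(K·s³):  kg·m·s⁻³·K⁻¹
kg·s⁻³·K⁻¹ ≠ kg·m·s⁻³·K⁻¹, so they cannot be added.

No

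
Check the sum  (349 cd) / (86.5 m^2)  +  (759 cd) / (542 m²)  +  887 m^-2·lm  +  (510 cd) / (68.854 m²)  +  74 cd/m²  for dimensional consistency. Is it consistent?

Yes

Reduce each to base SI dimensions:
  (349 cd) / (86.5 m^2):  [cd] / [m²] = m⁻²·cd
  (759 cd) / (542 m²):  [cd] / [m²] = m⁻²·cd
  887 m^-2·lm:  lm·m⁻² = cd·m⁻² = m⁻²·cd
  (510 cd) / (68.854 m²):  [cd] / [m²] = m⁻²·cd
  74 cd/m²:  cd·m⁻² = m⁻²·cd
Every term reduces to m⁻²·cd.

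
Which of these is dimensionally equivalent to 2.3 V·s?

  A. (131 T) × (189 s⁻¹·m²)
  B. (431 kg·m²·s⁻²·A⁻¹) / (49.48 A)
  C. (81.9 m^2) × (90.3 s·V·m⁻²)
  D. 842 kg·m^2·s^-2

Reference: V·s = J·C⁻¹·s = kg·m²·s⁻²·A⁻¹.
Each option:
  A. [kg·s⁻²·A⁻¹] · [m²·s⁻¹] = kg·m²·s⁻³·A⁻¹
  B. [kg·m²·s⁻²·A⁻¹] / [A] = kg·m²·s⁻²·A⁻²
  C. [m²] · [kg·s⁻²·A⁻¹] = kg·m²·s⁻²·A⁻¹  ← same
  D. kg·m²·s⁻²
Only C. matches kg·m²·s⁻²·A⁻¹.

C.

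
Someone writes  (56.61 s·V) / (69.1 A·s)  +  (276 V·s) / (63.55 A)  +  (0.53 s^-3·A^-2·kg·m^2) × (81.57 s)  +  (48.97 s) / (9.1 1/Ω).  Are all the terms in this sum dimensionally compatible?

No

Expand each in SI base units:
  (56.61 s·V) / (69.1 A·s):  [kg·m²·s⁻²·A⁻¹] / [s·A] = kg·m²·s⁻³·A⁻²
  (276 V·s) / (63.55 A):  [kg·m²·s⁻²·A⁻¹] / [A] = kg·m²·s⁻²·A⁻²
  (0.53 s^-3·A^-2·kg·m^2) × (81.57 s):  [kg·m²·s⁻³·A⁻²] · [s] = kg·m²·s⁻²·A⁻²
  (48.97 s) / (9.1 1/Ω):  [s] / [kg⁻¹·m⁻²·s³·A²] = kg·m²·s⁻²·A⁻²
The terms do not share a single dimension (kg·m²·s⁻²·A⁻² vs kg·m²·s⁻³·A⁻²).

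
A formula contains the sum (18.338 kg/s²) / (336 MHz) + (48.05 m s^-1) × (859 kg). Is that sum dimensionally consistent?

No

Expand each in SI base units:
  (18.338 kg/s²) / (336 MHz):  [kg·s⁻²] / [s⁻¹] = kg·s⁻¹
  (48.05 m s^-1) × (859 kg):  [m·s⁻¹] · [kg] = kg·m·s⁻¹
kg·s⁻¹ ≠ kg·m·s⁻¹, so they cannot be added.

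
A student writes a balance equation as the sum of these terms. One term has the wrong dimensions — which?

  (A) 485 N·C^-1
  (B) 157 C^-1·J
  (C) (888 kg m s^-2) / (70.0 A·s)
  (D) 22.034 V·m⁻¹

(B)

In SI base units:
  (A) N·C⁻¹ = kg·m·s⁻²·(s·A)⁻¹ = kg·m·s⁻³·A⁻¹
  (B) J·C⁻¹ = N·m·(s·A)⁻¹ = kg·m²·s⁻³·A⁻¹
  (C) [kg·m·s⁻²] / [s·A] = kg·m·s⁻³·A⁻¹
  (D) V·m⁻¹ = J·C⁻¹·m⁻¹ = kg·m·s⁻³·A⁻¹
All reduce to kg·m·s⁻³·A⁻¹ except (B), which is kg·m²·s⁻³·A⁻¹.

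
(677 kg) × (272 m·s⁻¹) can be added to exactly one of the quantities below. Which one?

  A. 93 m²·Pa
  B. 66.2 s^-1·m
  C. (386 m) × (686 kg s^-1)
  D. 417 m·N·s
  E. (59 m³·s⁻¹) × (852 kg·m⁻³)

Reference: [kg] · [m·s⁻¹] = kg·m·s⁻¹.
Each option:
  A. Pa·m² = N·m⁻²·m² = kg·m·s⁻²
  B. m·s⁻¹
  C. [m] · [kg·s⁻¹] = kg·m·s⁻¹  ← same
  D. N·m·s = kg·m·s⁻²·m·s = kg·m²·s⁻¹
  E. [m³·s⁻¹] · [kg·m⁻³] = kg·s⁻¹
Only C. matches kg·m·s⁻¹.

C.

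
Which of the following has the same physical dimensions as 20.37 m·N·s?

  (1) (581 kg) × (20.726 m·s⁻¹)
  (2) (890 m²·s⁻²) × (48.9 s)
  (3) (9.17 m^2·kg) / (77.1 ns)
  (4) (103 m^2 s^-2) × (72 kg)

(3)

Reference: N·m·s = kg·m·s⁻²·m·s = kg·m²·s⁻¹.
Each option:
  (1) [kg] · [m·s⁻¹] = kg·m·s⁻¹
  (2) [m²·s⁻²] · [s] = m²·s⁻¹
  (3) [kg·m²] / [s] = kg·m²·s⁻¹  ← same
  (4) [m²·s⁻²] · [kg] = kg·m²·s⁻²
Only (3) matches kg·m²·s⁻¹.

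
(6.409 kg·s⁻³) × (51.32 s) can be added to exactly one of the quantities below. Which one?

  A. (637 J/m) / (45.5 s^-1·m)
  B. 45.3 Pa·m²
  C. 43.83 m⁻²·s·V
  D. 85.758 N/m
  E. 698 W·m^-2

D.

Reference: [kg·s⁻³] · [s] = kg·s⁻².
Each option:
  A. [kg·m·s⁻²] / [m·s⁻¹] = kg·s⁻¹
  B. Pa·m² = N·m⁻²·m² = kg·m·s⁻²
  C. V·s·m⁻² = J·C⁻¹·s·m⁻² = kg·s⁻²·A⁻¹
  D. N·m⁻¹ = kg·m·s⁻²·m⁻¹ = kg·s⁻²  ← same
  E. W·m⁻² = J·s⁻¹·m⁻² = kg·s⁻³
Only D. matches kg·s⁻².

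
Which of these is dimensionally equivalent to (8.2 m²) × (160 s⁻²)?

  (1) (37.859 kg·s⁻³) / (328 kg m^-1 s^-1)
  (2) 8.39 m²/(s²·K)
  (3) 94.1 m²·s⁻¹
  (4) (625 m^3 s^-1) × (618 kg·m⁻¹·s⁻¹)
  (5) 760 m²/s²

(5)

Reference: [m²] · [s⁻²] = m²·s⁻².
Each option:
  (1) [kg·s⁻³] / [kg·m⁻¹·s⁻¹] = m·s⁻²
  (2) m²·s⁻²·K⁻¹
  (3) m²·s⁻¹
  (4) [m³·s⁻¹] · [kg·m⁻¹·s⁻¹] = kg·m²·s⁻²
  (5) m²·s⁻²  ← same
Only (5) matches m²·s⁻².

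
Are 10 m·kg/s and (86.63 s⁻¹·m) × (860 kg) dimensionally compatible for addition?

Yes

Expand each in SI base units:
  10 m·kg/s:  kg·m·s⁻¹
  (86.63 s⁻¹·m) × (860 kg):  [m·s⁻¹] · [kg] = kg·m·s⁻¹
Both are kg·m·s⁻¹, so they have the same dimensions and can be added.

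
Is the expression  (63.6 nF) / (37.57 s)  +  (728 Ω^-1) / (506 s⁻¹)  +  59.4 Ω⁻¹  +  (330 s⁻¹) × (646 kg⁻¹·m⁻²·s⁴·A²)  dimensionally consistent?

Work out the base dimensions of each:
  (63.6 nF) / (37.57 s):  [kg⁻¹·m⁻²·s⁴·A²] / [s] = kg⁻¹·m⁻²·s³·A²
  (728 Ω^-1) / (506 s⁻¹):  [kg⁻¹·m⁻²·s³·A²] / [s⁻¹] = kg⁻¹·m⁻²·s⁴·A²
  59.4 Ω⁻¹:  Ω⁻¹ = (V·A⁻¹)⁻¹ = kg⁻¹·m⁻²·s³·A²
  (330 s⁻¹) × (646 kg⁻¹·m⁻²·s⁴·A²):  [s⁻¹] · [kg⁻¹·m⁻²·s⁴·A²] = kg⁻¹·m⁻²·s³·A²
The terms do not share a single dimension (kg⁻¹·m⁻²·s³·A² vs kg⁻¹·m⁻²·s⁴·A²).

No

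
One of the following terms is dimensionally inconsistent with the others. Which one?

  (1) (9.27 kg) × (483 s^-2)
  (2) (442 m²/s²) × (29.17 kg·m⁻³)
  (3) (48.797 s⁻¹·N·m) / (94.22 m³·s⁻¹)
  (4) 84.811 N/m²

(1)

In SI base units:
  (1) [kg] · [s⁻²] = kg·s⁻²
  (2) [m²·s⁻²] · [kg·m⁻³] = kg·m⁻¹·s⁻²
  (3) [kg·m²·s⁻³] / [m³·s⁻¹] = kg·m⁻¹·s⁻²
  (4) N·m⁻² = kg·m·s⁻²·m⁻² = kg·m⁻¹·s⁻²
All reduce to kg·m⁻¹·s⁻² except (1), which is kg·s⁻².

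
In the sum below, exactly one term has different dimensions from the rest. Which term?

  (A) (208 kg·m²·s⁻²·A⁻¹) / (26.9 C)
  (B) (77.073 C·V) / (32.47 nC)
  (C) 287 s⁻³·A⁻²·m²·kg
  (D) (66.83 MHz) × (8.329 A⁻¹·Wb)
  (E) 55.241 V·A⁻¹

Dimensions:
  (A) [kg·m²·s⁻²·A⁻¹] / [s·A] = kg·m²·s⁻³·A⁻²
  (B) [kg·m²·s⁻²] / [s·A] = kg·m²·s⁻³·A⁻¹
  (C) kg·m²·s⁻³·A⁻²
  (D) [s⁻¹] · [kg·m²·s⁻²·A⁻²] = kg·m²·s⁻³·A⁻²
  (E) V·A⁻¹ = J·C⁻¹·A⁻¹ = kg·m²·s⁻³·A⁻²
All reduce to kg·m²·s⁻³·A⁻² except (B), which is kg·m²·s⁻³·A⁻¹.

(B)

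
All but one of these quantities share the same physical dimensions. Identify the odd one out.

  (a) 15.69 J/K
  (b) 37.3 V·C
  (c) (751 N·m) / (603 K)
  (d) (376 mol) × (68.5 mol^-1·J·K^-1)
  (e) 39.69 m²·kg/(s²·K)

Dimensions:
  (a) J·K⁻¹ = N·m·K⁻¹ = kg·m²·s⁻²·K⁻¹
  (b) C·V = s·A·J·C⁻¹ = kg·m²·s⁻²
  (c) [kg·m²·s⁻²] / [K] = kg·m²·s⁻²·K⁻¹
  (d) [mol] · [kg·m²·s⁻²·K⁻¹·mol⁻¹] = kg·m²·s⁻²·K⁻¹
  (e) kg·m²·s⁻²·K⁻¹
All reduce to kg·m²·s⁻²·K⁻¹ except (b), which is kg·m²·s⁻².

(b)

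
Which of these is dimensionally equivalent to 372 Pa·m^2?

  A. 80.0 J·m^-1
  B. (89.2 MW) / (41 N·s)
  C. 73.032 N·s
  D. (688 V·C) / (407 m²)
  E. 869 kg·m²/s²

Reference: Pa·m² = N·m⁻²·m² = kg·m·s⁻².
Each option:
  A. J·m⁻¹ = N·m·m⁻¹ = kg·m·s⁻²  ← same
  B. [kg·m²·s⁻³] / [kg·m·s⁻¹] = m·s⁻²
  C. N·s = kg·m·s⁻²·s = kg·m·s⁻¹
  D. [kg·m²·s⁻²] / [m²] = kg·s⁻²
  E. kg·m²·s⁻²
Only A. matches kg·m·s⁻².

A.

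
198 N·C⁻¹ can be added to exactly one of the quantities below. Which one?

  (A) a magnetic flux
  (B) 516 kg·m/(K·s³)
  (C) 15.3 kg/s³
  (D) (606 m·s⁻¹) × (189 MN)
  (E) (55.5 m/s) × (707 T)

Reference: N·C⁻¹ = kg·m·s⁻²·(s·A)⁻¹ = kg·m·s⁻³·A⁻¹.
Each option:
  (A) [magnetic flux] = kg·m²·s⁻²·A⁻¹
  (B) kg·m·s⁻³·K⁻¹
  (C) kg·s⁻³
  (D) [m·s⁻¹] · [kg·m·s⁻²] = kg·m²·s⁻³
  (E) [m·s⁻¹] · [kg·s⁻²·A⁻¹] = kg·m·s⁻³·A⁻¹  ← same
Only (E) matches kg·m·s⁻³·A⁻¹.

(E)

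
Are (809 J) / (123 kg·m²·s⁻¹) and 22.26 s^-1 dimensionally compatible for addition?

Reduce each to base SI dimensions:
  (809 J) / (123 kg·m²·s⁻¹):  [kg·m²·s⁻²] / [kg·m²·s⁻¹] = s⁻¹
  22.26 s^-1:  s⁻¹
Both are s⁻¹, so they have the same dimensions and can be added.

Yes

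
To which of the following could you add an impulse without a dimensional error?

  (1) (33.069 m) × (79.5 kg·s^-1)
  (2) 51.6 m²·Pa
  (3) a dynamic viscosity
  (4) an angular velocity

Reference: [impulse] = kg·m·s⁻¹.
Each option:
  (1) [m] · [kg·s⁻¹] = kg·m·s⁻¹  ← same
  (2) Pa·m² = N·m⁻²·m² = kg·m·s⁻²
  (3) [dynamic viscosity] = kg·m⁻¹·s⁻¹
  (4) [angular velocity] = s⁻¹
Only (1) matches kg·m·s⁻¹.

(1)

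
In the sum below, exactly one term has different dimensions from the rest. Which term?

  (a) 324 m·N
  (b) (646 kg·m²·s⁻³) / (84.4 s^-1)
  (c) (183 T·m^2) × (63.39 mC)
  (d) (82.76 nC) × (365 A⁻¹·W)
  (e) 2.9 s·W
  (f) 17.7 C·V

(c)

Expand each in SI base units:
  (a) N·m = kg·m·s⁻²·m = kg·m²·s⁻²
  (b) [kg·m²·s⁻³] / [s⁻¹] = kg·m²·s⁻²
  (c) [kg·m²·s⁻²·A⁻¹] · [s·A] = kg·m²·s⁻¹
  (d) [s·A] · [kg·m²·s⁻³·A⁻¹] = kg·m²·s⁻²
  (e) W·s = J·s⁻¹·s = kg·m²·s⁻²
  (f) C·V = s·A·J·C⁻¹ = kg·m²·s⁻²
All reduce to kg·m²·s⁻² except (c), which is kg·m²·s⁻¹.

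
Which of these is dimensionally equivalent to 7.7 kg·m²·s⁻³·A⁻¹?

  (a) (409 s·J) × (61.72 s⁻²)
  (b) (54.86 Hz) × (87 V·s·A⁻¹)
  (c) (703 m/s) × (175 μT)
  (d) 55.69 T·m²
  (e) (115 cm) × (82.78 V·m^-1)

(e)

Reference: kg·m²·s⁻³·A⁻¹.
Each option:
  (a) [kg·m²·s⁻¹] · [s⁻²] = kg·m²·s⁻³
  (b) [s⁻¹] · [kg·m²·s⁻²·A⁻²] = kg·m²·s⁻³·A⁻²
  (c) [m·s⁻¹] · [kg·s⁻²·A⁻¹] = kg·m·s⁻³·A⁻¹
  (d) T·m² = Wb·m⁻²·m² = kg·m²·s⁻²·A⁻¹
  (e) [m] · [kg·m·s⁻³·A⁻¹] = kg·m²·s⁻³·A⁻¹  ← same
Only (e) matches kg·m²·s⁻³·A⁻¹.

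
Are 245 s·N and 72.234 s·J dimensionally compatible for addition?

In SI base units:
  245 s·N:  N·s = kg·m·s⁻²·s = kg·m·s⁻¹
  72.234 s·J:  J·s = N·m·s = kg·m²·s⁻¹
kg·m·s⁻¹ ≠ kg·m²·s⁻¹, so they cannot be added.

No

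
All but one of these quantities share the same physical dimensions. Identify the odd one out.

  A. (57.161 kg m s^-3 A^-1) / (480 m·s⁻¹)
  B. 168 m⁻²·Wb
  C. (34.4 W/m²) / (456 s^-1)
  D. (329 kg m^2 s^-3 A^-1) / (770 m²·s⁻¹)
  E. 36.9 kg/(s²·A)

C.

In SI base units:
  A. [kg·m·s⁻³·A⁻¹] / [m·s⁻¹] = kg·s⁻²·A⁻¹
  B. Wb·m⁻² = V·s·m⁻² = kg·s⁻²·A⁻¹
  C. [kg·s⁻³] / [s⁻¹] = kg·s⁻²
  D. [kg·m²·s⁻³·A⁻¹] / [m²·s⁻¹] = kg·s⁻²·A⁻¹
  E. kg·s⁻²·A⁻¹
All reduce to kg·s⁻²·A⁻¹ except C., which is kg·s⁻².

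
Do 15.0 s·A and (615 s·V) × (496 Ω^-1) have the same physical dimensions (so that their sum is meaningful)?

Work out the base dimensions of each:
  15.0 s·A:  A·s = s·A
  (615 s·V) × (496 Ω^-1):  [kg·m²·s⁻²·A⁻¹] · [kg⁻¹·m⁻²·s³·A²] = s·A
Both are s·A, so they have the same dimensions and can be added.

Yes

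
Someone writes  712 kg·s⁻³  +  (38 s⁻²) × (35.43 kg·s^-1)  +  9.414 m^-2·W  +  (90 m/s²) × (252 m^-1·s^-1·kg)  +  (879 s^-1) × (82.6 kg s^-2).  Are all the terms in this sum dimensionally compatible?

Work out the base dimensions of each:
  712 kg·s⁻³:  kg·s⁻³
  (38 s⁻²) × (35.43 kg·s^-1):  [s⁻²] · [kg·s⁻¹] = kg·s⁻³
  9.414 m^-2·W:  W·m⁻² = J·s⁻¹·m⁻² = kg·s⁻³
  (90 m/s²) × (252 m^-1·s^-1·kg):  [m·s⁻²] · [kg·m⁻¹·s⁻¹] = kg·s⁻³
  (879 s^-1) × (82.6 kg s^-2):  [s⁻¹] · [kg·s⁻²] = kg·s⁻³
Every term reduces to kg·s⁻³.

Yes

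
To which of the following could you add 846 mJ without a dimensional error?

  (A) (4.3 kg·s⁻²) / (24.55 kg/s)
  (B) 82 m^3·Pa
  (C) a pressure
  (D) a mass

(B)

Reference: J = N·m = kg·m²·s⁻².
Each option:
  (A) [kg·s⁻²] / [kg·s⁻¹] = s⁻¹
  (B) Pa·m³ = N·m⁻²·m³ = kg·m²·s⁻²  ← same
  (C) [pressure] = kg·m⁻¹·s⁻²
  (D) [mass] = kg
Only (B) matches kg·m²·s⁻².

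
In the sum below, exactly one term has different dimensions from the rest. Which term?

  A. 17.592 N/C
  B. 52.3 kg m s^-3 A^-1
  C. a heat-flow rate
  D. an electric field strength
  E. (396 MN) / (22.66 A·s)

Work out the base dimensions of each:
  A. N·C⁻¹ = kg·m·s⁻²·(s·A)⁻¹ = kg·m·s⁻³·A⁻¹
  B. kg·m·s⁻³·A⁻¹
  C. [heat-flow rate] = kg·m²·s⁻³
  D. [electric field strength] = kg·m·s⁻³·A⁻¹
  E. [kg·m·s⁻²] / [s·A] = kg·m·s⁻³·A⁻¹
All reduce to kg·m·s⁻³·A⁻¹ except C., which is kg·m²·s⁻³.

C.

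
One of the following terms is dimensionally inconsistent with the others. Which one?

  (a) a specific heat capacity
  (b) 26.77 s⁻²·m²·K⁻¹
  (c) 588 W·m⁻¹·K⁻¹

Work out the base dimensions of each:
  (a) [specific heat capacity] = m²·s⁻²·K⁻¹
  (b) m²·s⁻²·K⁻¹
  (c) W·m⁻¹·K⁻¹ = J·s⁻¹·m⁻¹·K⁻¹ = kg·m·s⁻³·K⁻¹
All reduce to m²·s⁻²·K⁻¹ except (c), which is kg·m·s⁻³·K⁻¹.

(c)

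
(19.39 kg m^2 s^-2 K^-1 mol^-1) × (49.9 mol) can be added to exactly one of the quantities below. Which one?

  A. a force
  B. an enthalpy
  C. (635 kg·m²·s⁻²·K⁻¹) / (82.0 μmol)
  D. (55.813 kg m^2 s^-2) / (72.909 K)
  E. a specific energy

Reference: [kg·m²·s⁻²·K⁻¹·mol⁻¹] · [mol] = kg·m²·s⁻²·K⁻¹.
Each option:
  A. [force] = kg·m·s⁻²
  B. [enthalpy] = kg·m²·s⁻²
  C. [kg·m²·s⁻²·K⁻¹] / [mol] = kg·m²·s⁻²·K⁻¹·mol⁻¹
  D. [kg·m²·s⁻²] / [K] = kg·m²·s⁻²·K⁻¹  ← same
  E. [specific energy] = m²·s⁻²
Only D. matches kg·m²·s⁻²·K⁻¹.

D.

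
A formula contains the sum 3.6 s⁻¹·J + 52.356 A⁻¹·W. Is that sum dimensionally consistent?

No

Dimensions:
  3.6 s⁻¹·J:  J·s⁻¹ = N·m·s⁻¹ = kg·m²·s⁻³
  52.356 A⁻¹·W:  W·A⁻¹ = J·s⁻¹·A⁻¹ = kg·m²·s⁻³·A⁻¹
kg·m²·s⁻³ ≠ kg·m²·s⁻³·A⁻¹, so they cannot be added.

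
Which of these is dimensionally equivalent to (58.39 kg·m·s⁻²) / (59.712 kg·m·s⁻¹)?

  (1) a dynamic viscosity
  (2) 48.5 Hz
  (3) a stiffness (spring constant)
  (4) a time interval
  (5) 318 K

(2)

Reference: [kg·m·s⁻²] / [kg·m·s⁻¹] = s⁻¹.
Each option:
  (1) [dynamic viscosity] = kg·m⁻¹·s⁻¹
  (2) Hz = s⁻¹  ← same
  (3) [stiffness (spring constant)] = kg·s⁻²
  (4) [time interval] = s
  (5) K
Only (2) matches s⁻¹.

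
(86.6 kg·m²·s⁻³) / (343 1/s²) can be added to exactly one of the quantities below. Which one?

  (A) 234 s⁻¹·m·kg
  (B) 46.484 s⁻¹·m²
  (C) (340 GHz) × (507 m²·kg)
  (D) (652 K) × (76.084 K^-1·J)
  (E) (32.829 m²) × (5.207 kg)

Reference: [kg·m²·s⁻³] / [s⁻²] = kg·m²·s⁻¹.
Each option:
  (A) kg·m·s⁻¹
  (B) m²·s⁻¹
  (C) [s⁻¹] · [kg·m²] = kg·m²·s⁻¹  ← same
  (D) [K] · [kg·m²·s⁻²·K⁻¹] = kg·m²·s⁻²
  (E) [m²] · [kg] = kg·m²
Only (C) matches kg·m²·s⁻¹.

(C)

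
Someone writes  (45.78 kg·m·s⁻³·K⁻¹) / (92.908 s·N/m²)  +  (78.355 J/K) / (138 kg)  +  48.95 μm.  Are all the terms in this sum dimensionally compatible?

In SI base units:
  (45.78 kg·m·s⁻³·K⁻¹) / (92.908 s·N/m²):  [kg·m·s⁻³·K⁻¹] / [kg·m⁻¹·s⁻¹] = m²·s⁻²·K⁻¹
  (78.355 J/K) / (138 kg):  [kg·m²·s⁻²·K⁻¹] / [kg] = m²·s⁻²·K⁻¹
  48.95 μm:  m
The terms do not share a single dimension (m vs m²·s⁻²·K⁻¹).

No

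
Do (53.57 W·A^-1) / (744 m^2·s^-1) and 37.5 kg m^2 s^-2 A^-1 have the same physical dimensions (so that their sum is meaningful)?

Dimensions:
  (53.57 W·A^-1) / (744 m^2·s^-1):  [kg·m²·s⁻³·A⁻¹] / [m²·s⁻¹] = kg·s⁻²·A⁻¹
  37.5 kg m^2 s^-2 A^-1:  kg·m²·s⁻²·A⁻¹
kg·s⁻²·A⁻¹ ≠ kg·m²·s⁻²·A⁻¹, so they cannot be added.

No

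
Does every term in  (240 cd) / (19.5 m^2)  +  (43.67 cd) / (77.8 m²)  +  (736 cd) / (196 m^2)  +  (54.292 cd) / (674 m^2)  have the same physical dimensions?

Yes

Expand each in SI base units:
  (240 cd) / (19.5 m^2):  [cd] / [m²] = m⁻²·cd
  (43.67 cd) / (77.8 m²):  [cd] / [m²] = m⁻²·cd
  (736 cd) / (196 m^2):  [cd] / [m²] = m⁻²·cd
  (54.292 cd) / (674 m^2):  [cd] / [m²] = m⁻²·cd
Every term reduces to m⁻²·cd.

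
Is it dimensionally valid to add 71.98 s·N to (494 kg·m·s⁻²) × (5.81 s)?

Yes

Reduce each to base SI dimensions:
  71.98 s·N:  N·s = kg·m·s⁻²·s = kg·m·s⁻¹
  (494 kg·m·s⁻²) × (5.81 s):  [kg·m·s⁻²] · [s] = kg·m·s⁻¹
Both are kg·m·s⁻¹, so they have the same dimensions and can be added.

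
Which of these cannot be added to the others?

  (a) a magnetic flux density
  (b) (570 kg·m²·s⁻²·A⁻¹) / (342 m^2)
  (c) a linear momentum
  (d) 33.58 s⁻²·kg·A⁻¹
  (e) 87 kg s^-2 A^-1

(c)

In SI base units:
  (a) [magnetic flux density] = kg·s⁻²·A⁻¹
  (b) [kg·m²·s⁻²·A⁻¹] / [m²] = kg·s⁻²·A⁻¹
  (c) [linear momentum] = kg·m·s⁻¹
  (d) kg·s⁻²·A⁻¹
  (e) kg·s⁻²·A⁻¹
All reduce to kg·s⁻²·A⁻¹ except (c), which is kg·m·s⁻¹.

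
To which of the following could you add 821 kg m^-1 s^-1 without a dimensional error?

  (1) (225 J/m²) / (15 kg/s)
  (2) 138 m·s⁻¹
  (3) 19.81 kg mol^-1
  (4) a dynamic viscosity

(4)

Reference: kg·m⁻¹·s⁻¹.
Each option:
  (1) [kg·s⁻²] / [kg·s⁻¹] = s⁻¹
  (2) m·s⁻¹
  (3) kg·mol⁻¹
  (4) [dynamic viscosity] = kg·m⁻¹·s⁻¹  ← same
Only (4) matches kg·m⁻¹·s⁻¹.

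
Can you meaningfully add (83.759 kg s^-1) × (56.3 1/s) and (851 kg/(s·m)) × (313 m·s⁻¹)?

Dimensions:
  (83.759 kg s^-1) × (56.3 1/s):  [kg·s⁻¹] · [s⁻¹] = kg·s⁻²
  (851 kg/(s·m)) × (313 m·s⁻¹):  [kg·m⁻¹·s⁻¹] · [m·s⁻¹] = kg·s⁻²
Both are kg·s⁻², so they have the same dimensions and can be added.

Yes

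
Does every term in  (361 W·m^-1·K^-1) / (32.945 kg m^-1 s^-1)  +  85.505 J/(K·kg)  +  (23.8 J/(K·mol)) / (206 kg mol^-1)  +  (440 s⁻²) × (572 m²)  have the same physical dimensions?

No

Expand each in SI base units:
  (361 W·m^-1·K^-1) / (32.945 kg m^-1 s^-1):  [kg·m·s⁻³·K⁻¹] / [kg·m⁻¹·s⁻¹] = m²·s⁻²·K⁻¹
  85.505 J/(K·kg):  J·kg⁻¹·K⁻¹ = N·m·kg⁻¹·K⁻¹ = m²·s⁻²·K⁻¹
  (23.8 J/(K·mol)) / (206 kg mol^-1):  [kg·m²·s⁻²·K⁻¹·mol⁻¹] / [kg·mol⁻¹] = m²·s⁻²·K⁻¹
  (440 s⁻²) × (572 m²):  [s⁻²] · [m²] = m²·s⁻²
The terms do not share a single dimension (m²·s⁻² vs m²·s⁻²·K⁻¹).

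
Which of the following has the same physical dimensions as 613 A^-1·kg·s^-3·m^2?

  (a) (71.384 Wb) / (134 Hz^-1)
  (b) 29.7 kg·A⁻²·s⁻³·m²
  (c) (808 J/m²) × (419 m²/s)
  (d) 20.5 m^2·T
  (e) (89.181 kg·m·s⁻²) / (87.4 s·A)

Reference: kg·m²·s⁻³·A⁻¹.
Each option:
  (a) [kg·m²·s⁻²·A⁻¹] / [s] = kg·m²·s⁻³·A⁻¹  ← same
  (b) kg·m²·s⁻³·A⁻²
  (c) [kg·s⁻²] · [m²·s⁻¹] = kg·m²·s⁻³
  (d) T·m² = Wb·m⁻²·m² = kg·m²·s⁻²·A⁻¹
  (e) [kg·m·s⁻²] / [s·A] = kg·m·s⁻³·A⁻¹
Only (a) matches kg·m²·s⁻³·A⁻¹.

(a)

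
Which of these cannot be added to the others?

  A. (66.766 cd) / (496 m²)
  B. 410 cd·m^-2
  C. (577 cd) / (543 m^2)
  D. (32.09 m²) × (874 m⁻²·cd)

Reduce each to base SI dimensions:
  A. [cd] / [m²] = m⁻²·cd
  B. cd·m⁻² = m⁻²·cd
  C. [cd] / [m²] = m⁻²·cd
  D. [m²] · [m⁻²·cd] = cd
All reduce to m⁻²·cd except D., which is cd.

D.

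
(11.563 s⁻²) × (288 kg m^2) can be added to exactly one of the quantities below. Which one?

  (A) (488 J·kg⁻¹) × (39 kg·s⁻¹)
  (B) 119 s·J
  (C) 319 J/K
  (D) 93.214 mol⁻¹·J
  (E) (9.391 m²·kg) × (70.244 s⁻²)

Reference: [s⁻²] · [kg·m²] = kg·m²·s⁻².
Each option:
  (A) [m²·s⁻²] · [kg·s⁻¹] = kg·m²·s⁻³
  (B) J·s = N·m·s = kg·m²·s⁻¹
  (C) J·K⁻¹ = N·m·K⁻¹ = kg·m²·s⁻²·K⁻¹
  (D) J·mol⁻¹ = N·m·mol⁻¹ = kg·m²·s⁻²·mol⁻¹
  (E) [kg·m²] · [s⁻²] = kg·m²·s⁻²  ← same
Only (E) matches kg·m²·s⁻².

(E)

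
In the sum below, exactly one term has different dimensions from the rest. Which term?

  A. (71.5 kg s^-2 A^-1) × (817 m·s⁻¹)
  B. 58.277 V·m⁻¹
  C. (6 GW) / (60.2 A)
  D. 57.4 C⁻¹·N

C.

Expand each in SI base units:
  A. [kg·s⁻²·A⁻¹] · [m·s⁻¹] = kg·m·s⁻³·A⁻¹
  B. V·m⁻¹ = J·C⁻¹·m⁻¹ = kg·m·s⁻³·A⁻¹
  C. [kg·m²·s⁻³] / [A] = kg·m²·s⁻³·A⁻¹
  D. N·C⁻¹ = kg·m·s⁻²·(s·A)⁻¹ = kg·m·s⁻³·A⁻¹
All reduce to kg·m·s⁻³·A⁻¹ except C., which is kg·m²·s⁻³·A⁻¹.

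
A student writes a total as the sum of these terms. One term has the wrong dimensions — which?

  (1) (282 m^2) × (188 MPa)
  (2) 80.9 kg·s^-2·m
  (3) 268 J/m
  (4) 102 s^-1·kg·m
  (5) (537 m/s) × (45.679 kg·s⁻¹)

Reduce each to base SI dimensions:
  (1) [m²] · [kg·m⁻¹·s⁻²] = kg·m·s⁻²
  (2) kg·m·s⁻²
  (3) J·m⁻¹ = N·m·m⁻¹ = kg·m·s⁻²
  (4) kg·m·s⁻¹
  (5) [m·s⁻¹] · [kg·s⁻¹] = kg·m·s⁻²
All reduce to kg·m·s⁻² except (4), which is kg·m·s⁻¹.

(4)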